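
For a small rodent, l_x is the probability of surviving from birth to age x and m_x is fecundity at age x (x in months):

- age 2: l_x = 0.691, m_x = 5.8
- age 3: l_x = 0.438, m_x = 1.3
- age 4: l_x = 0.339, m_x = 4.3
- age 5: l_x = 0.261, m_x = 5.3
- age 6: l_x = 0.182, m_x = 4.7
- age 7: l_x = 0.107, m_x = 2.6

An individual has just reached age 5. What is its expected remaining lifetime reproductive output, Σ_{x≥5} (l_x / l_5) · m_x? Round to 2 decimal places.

9.64

l_5 = 0.261. Conditional survival from age 5 to x is l_x / l_5.
  x=5: (0.261/0.261) × 5.3 = 5.3000
  x=6: (0.182/0.261) × 4.7 = 3.2774
  x=7: (0.107/0.261) × 2.6 = 1.0659
Sum = 5.3000 + 3.2774 + 1.0659 = 9.6433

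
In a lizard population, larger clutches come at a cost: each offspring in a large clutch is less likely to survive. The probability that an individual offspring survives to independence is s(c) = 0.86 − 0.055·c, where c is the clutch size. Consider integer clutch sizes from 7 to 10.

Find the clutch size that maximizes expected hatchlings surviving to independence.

Expected hatchlings surviving to independence = c × s(c):
  c=7: 7 × 0.475 = 3.325
  c=8: 8 × 0.420 = 3.360
  c=9: 9 × 0.365 = 3.285
  c=10: 10 × 0.310 = 3.100
Maximum at c = 8 (3.360 hatchlings surviving to independence).

8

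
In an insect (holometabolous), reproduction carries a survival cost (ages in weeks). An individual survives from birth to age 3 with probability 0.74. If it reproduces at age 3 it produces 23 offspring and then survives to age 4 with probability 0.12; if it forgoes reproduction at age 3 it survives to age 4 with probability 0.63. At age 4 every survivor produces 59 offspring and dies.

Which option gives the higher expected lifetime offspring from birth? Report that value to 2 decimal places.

27.51

breed at age 3: R₀ = 0.74 × (23 + 0.12 × 59) = 0.74 × 30.0800 = 22.2592
delay to age 4: R₀ = 0.74 × (0.63 × 59) = 0.74 × 37.1700 = 27.5058
Higher: delay to age 4 (27.5058).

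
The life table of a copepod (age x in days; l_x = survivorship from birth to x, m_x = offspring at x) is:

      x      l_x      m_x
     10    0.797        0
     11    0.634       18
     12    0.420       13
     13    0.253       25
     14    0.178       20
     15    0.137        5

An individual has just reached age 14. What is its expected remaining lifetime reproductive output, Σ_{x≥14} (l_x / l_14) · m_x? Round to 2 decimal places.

23.85

l_14 = 0.178. Conditional survival from age 14 to x is l_x / l_14.
  x=14: (0.178/0.178) × 20 = 20.0000
  x=15: (0.137/0.178) × 5 = 3.8483
Sum = 20.0000 + 3.8483 = 23.8483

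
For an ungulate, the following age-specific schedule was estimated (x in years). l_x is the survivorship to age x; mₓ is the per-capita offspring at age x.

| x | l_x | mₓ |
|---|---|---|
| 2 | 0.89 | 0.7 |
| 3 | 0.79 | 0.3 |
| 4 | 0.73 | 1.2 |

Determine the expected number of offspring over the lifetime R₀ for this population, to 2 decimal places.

1.74

R₀ = Σ l_x mₓ:
  age 2: 0.89 × 0.7 = 0.6230
  age 3: 0.79 × 0.3 = 0.2370
  age 4: 0.73 × 1.2 = 0.8760
R₀ = 0.6230 + 0.2370 + 0.8760 = 1.7360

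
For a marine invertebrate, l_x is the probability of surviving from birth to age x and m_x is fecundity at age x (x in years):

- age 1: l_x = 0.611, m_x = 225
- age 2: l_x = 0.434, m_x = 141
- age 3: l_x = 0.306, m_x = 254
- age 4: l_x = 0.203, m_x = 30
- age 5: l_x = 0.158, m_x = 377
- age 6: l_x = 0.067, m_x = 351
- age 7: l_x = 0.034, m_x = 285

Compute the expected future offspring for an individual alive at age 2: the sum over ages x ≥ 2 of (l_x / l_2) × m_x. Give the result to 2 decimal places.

547.88

l_2 = 0.434. Conditional survival from age 2 to x is l_x / l_2.
  x=2: (0.434/0.434) × 141 = 141.0000
  x=3: (0.306/0.434) × 254 = 179.0876
  x=4: (0.203/0.434) × 30 = 14.0323
  x=5: (0.158/0.434) × 377 = 137.2488
  x=6: (0.067/0.434) × 351 = 54.1866
  x=7: (0.034/0.434) × 285 = 22.3272
Sum = 141.0000 + 179.0876 + 14.0323 + 137.2488 + 54.1866 + 22.3272 = 547.8825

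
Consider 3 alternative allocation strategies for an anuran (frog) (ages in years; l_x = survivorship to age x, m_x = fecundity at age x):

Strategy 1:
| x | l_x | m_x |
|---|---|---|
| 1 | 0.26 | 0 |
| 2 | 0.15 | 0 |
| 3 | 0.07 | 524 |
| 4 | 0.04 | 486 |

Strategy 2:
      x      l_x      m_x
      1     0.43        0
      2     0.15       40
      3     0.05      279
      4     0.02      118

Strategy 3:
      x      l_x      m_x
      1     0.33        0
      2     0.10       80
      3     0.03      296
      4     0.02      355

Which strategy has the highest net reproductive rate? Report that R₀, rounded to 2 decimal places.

56.12

Strategy 1: R₀ = 0.26×0 + 0.15×0 + 0.07×524 + 0.04×486 = 56.1200
Strategy 2: R₀ = 0.43×0 + 0.15×40 + 0.05×279 + 0.02×118 = 22.3100
Strategy 3: R₀ = 0.33×0 + 0.10×80 + 0.03×296 + 0.02×355 = 23.9800
Highest R₀: strategy 1 with 56.1200.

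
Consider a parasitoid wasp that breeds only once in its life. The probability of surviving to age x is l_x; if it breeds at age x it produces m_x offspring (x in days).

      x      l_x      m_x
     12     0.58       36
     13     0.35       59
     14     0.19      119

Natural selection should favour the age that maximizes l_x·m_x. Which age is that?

14

Expected offspring if breeding at age x = l_x × m_x:
  age 12: 0.58 × 36 = 20.880
  age 13: 0.35 × 59 = 20.650
  age 14: 0.19 × 119 = 22.610
Maximum at age 14 (22.610).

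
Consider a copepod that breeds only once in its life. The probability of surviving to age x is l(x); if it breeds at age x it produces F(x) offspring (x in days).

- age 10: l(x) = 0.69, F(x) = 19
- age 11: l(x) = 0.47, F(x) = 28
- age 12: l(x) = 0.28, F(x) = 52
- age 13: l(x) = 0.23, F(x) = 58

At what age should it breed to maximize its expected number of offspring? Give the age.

12

Expected offspring if breeding at age x = l(x) × F(x):
  age 10: 0.69 × 19 = 13.110
  age 11: 0.47 × 28 = 13.160
  age 12: 0.28 × 52 = 14.560
  age 13: 0.23 × 58 = 13.340
Maximum at age 12 (14.560).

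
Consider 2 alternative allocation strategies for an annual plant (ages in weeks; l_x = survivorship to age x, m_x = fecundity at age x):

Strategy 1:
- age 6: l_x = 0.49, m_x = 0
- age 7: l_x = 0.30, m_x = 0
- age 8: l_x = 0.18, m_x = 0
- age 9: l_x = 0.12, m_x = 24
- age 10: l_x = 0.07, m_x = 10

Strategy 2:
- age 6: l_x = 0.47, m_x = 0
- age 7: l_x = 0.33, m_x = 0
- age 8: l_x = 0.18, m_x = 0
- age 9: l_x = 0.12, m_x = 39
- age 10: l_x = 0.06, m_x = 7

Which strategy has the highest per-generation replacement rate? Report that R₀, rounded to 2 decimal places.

5.10

Strategy 1: R₀ = 0.49×0 + 0.30×0 + 0.18×0 + 0.12×24 + 0.07×10 = 3.5800
Strategy 2: R₀ = 0.47×0 + 0.33×0 + 0.18×0 + 0.12×39 + 0.06×7 = 5.1000
Highest R₀: strategy 2 with 5.1000.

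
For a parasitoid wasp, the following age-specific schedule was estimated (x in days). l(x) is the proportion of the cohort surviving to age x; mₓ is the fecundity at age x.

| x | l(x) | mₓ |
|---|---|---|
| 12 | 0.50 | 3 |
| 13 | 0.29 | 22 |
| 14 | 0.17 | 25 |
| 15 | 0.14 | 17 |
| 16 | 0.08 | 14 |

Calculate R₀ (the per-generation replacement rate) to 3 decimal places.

R₀ = Σ l(x) mₓ:
  age 12: 0.50 × 3 = 1.5000
  age 13: 0.29 × 22 = 6.3800
  age 14: 0.17 × 25 = 4.2500
  age 15: 0.14 × 17 = 2.3800
  age 16: 0.08 × 14 = 1.1200
R₀ = 1.5000 + 6.3800 + 4.2500 + 2.3800 + 1.1200 = 15.6300

15.630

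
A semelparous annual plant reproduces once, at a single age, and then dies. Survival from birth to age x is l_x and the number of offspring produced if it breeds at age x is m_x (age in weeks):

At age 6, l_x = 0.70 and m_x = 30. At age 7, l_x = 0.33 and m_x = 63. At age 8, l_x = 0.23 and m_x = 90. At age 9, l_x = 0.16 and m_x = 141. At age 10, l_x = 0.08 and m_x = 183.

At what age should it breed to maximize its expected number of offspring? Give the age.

Expected offspring if breeding at age x = l_x × m_x:
  age 6: 0.70 × 30 = 21.000
  age 7: 0.33 × 63 = 20.790
  age 8: 0.23 × 90 = 20.700
  age 9: 0.16 × 141 = 22.560
  age 10: 0.08 × 183 = 14.640
Maximum at age 9 (22.560).

9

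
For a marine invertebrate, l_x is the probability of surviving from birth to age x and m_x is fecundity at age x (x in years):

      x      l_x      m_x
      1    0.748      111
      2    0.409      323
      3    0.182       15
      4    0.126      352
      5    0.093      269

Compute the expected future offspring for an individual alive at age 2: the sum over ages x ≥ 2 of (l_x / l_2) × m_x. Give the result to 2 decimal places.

l_2 = 0.409. Conditional survival from age 2 to x is l_x / l_2.
  x=2: (0.409/0.409) × 323 = 323.0000
  x=3: (0.182/0.409) × 15 = 6.6748
  x=4: (0.126/0.409) × 352 = 108.4401
  x=5: (0.093/0.409) × 269 = 61.1663
Sum = 323.0000 + 6.6748 + 108.4401 + 61.1663 = 499.2812

499.28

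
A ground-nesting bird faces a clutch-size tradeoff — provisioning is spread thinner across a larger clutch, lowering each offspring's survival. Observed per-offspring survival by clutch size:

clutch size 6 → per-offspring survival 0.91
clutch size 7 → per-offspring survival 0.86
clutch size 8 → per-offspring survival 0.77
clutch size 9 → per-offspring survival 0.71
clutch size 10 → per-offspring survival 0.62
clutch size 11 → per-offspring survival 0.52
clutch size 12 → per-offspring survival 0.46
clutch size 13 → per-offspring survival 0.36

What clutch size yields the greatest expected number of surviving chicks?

9

Expected surviving chicks = c × s(c):
  c=6: 6 × 0.91 = 5.460
  c=7: 7 × 0.86 = 6.020
  c=8: 8 × 0.77 = 6.160
  c=9: 9 × 0.71 = 6.390
  c=10: 10 × 0.62 = 6.200
  c=11: 11 × 0.52 = 5.720
  c=12: 12 × 0.46 = 5.520
  c=13: 13 × 0.36 = 4.680
Maximum at c = 9 (6.390 surviving chicks).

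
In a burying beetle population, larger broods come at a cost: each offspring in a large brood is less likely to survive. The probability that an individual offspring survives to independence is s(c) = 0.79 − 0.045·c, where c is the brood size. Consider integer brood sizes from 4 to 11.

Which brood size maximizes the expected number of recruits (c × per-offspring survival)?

9

Expected recruits = c × s(c):
  c=4: 4 × 0.610 = 2.440
  c=5: 5 × 0.565 = 2.825
  c=6: 6 × 0.520 = 3.120
  c=7: 7 × 0.475 = 3.325
  c=8: 8 × 0.430 = 3.440
  c=9: 9 × 0.385 = 3.465
  c=10: 10 × 0.340 = 3.400
  c=11: 11 × 0.295 = 3.245
Maximum at c = 9 (3.465 recruits).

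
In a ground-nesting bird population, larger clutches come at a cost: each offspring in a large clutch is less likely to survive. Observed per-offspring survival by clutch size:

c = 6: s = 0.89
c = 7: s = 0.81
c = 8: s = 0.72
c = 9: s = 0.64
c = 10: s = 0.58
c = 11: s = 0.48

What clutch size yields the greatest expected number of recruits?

10

Expected recruits = c × s(c):
  c=6: 6 × 0.89 = 5.340
  c=7: 7 × 0.81 = 5.670
  c=8: 8 × 0.72 = 5.760
  c=9: 9 × 0.64 = 5.760
  c=10: 10 × 0.58 = 5.800
  c=11: 11 × 0.48 = 5.280
Maximum at c = 10 (5.800 recruits).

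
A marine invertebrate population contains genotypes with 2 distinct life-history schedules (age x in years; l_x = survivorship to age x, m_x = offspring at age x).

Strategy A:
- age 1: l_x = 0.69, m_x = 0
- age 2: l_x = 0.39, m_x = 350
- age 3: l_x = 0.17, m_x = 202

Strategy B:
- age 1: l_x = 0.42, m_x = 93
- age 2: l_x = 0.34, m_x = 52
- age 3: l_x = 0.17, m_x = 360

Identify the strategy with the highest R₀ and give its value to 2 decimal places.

Strategy A: R₀ = 0.69×0 + 0.39×350 + 0.17×202 = 170.8400
Strategy B: R₀ = 0.42×93 + 0.34×52 + 0.17×360 = 117.9400
Highest R₀: strategy A with 170.8400.

170.84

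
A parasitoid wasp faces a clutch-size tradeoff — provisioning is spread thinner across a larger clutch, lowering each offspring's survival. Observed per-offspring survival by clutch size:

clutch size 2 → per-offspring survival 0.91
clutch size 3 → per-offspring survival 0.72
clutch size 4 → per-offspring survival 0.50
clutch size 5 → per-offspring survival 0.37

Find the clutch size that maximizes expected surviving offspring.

Expected surviving offspring = c × s(c):
  c=2: 2 × 0.91 = 1.820
  c=3: 3 × 0.72 = 2.160
  c=4: 4 × 0.50 = 2.000
  c=5: 5 × 0.37 = 1.850
Maximum at c = 3 (2.160 surviving offspring).

3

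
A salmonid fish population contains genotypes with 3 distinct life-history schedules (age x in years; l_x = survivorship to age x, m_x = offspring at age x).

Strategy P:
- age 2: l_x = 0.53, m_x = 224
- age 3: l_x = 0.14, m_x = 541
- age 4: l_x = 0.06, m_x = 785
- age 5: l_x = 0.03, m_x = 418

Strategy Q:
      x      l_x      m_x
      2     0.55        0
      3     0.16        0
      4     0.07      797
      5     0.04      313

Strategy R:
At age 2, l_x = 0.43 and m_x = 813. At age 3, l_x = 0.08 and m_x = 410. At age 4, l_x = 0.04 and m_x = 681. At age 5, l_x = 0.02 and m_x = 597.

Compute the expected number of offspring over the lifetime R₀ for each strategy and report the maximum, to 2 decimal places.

Strategy P: R₀ = 0.53×224 + 0.14×541 + 0.06×785 + 0.03×418 = 254.1000
Strategy Q: R₀ = 0.55×0 + 0.16×0 + 0.07×797 + 0.04×313 = 68.3100
Strategy R: R₀ = 0.43×813 + 0.08×410 + 0.04×681 + 0.02×597 = 421.5700
Highest R₀: strategy R with 421.5700.

421.57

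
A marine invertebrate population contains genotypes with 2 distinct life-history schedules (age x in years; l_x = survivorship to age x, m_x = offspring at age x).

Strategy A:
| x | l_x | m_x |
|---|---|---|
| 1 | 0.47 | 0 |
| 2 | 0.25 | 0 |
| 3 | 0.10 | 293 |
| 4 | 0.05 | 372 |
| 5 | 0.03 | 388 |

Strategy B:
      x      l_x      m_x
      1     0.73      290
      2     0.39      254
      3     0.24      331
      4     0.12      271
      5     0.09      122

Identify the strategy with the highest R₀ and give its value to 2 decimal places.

433.70

Strategy A: R₀ = 0.47×0 + 0.25×0 + 0.10×293 + 0.05×372 + 0.03×388 = 59.5400
Strategy B: R₀ = 0.73×290 + 0.39×254 + 0.24×331 + 0.12×271 + 0.09×122 = 433.7000
Highest R₀: strategy B with 433.7000.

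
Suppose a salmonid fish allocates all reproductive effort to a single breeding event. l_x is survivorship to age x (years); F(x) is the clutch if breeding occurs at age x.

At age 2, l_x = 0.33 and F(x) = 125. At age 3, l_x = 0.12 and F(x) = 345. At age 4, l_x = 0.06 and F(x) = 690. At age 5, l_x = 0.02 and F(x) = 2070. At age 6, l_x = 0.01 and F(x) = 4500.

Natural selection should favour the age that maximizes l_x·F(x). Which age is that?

Expected offspring if breeding at age x = l_x × F(x):
  age 2: 0.33 × 125 = 41.250
  age 3: 0.12 × 345 = 41.400
  age 4: 0.06 × 690 = 41.400
  age 5: 0.02 × 2070 = 41.400
  age 6: 0.01 × 4500 = 45.000
Maximum at age 6 (45.000).

6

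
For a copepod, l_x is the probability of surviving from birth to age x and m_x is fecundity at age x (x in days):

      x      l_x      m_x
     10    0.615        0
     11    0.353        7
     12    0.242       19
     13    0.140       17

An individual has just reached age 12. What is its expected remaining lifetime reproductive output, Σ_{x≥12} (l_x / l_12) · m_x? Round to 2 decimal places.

28.83

l_12 = 0.242. Conditional survival from age 12 to x is l_x / l_12.
  x=12: (0.242/0.242) × 19 = 19.0000
  x=13: (0.140/0.242) × 17 = 9.8347
Sum = 19.0000 + 9.8347 = 28.8347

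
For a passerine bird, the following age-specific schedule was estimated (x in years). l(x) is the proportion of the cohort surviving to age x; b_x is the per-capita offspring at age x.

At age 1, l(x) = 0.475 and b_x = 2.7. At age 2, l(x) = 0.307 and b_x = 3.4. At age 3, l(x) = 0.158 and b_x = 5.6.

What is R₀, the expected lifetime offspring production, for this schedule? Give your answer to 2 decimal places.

3.21

R₀ = Σ l(x) b_x:
  age 1: 0.475 × 2.7 = 1.2825
  age 2: 0.307 × 3.4 = 1.0438
  age 3: 0.158 × 5.6 = 0.8848
R₀ = 1.2825 + 1.0438 + 0.8848 = 3.2111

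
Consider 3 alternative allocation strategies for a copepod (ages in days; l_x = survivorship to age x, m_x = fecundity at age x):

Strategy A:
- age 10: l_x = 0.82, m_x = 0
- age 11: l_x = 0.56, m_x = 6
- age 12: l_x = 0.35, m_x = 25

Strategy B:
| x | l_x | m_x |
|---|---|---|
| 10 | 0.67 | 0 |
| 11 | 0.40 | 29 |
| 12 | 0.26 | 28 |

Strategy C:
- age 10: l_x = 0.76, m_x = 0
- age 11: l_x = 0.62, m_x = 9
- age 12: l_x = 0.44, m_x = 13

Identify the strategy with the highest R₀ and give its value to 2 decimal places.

18.88

Strategy A: R₀ = 0.82×0 + 0.56×6 + 0.35×25 = 12.1100
Strategy B: R₀ = 0.67×0 + 0.40×29 + 0.26×28 = 18.8800
Strategy C: R₀ = 0.76×0 + 0.62×9 + 0.44×13 = 11.3000
Highest R₀: strategy B with 18.8800.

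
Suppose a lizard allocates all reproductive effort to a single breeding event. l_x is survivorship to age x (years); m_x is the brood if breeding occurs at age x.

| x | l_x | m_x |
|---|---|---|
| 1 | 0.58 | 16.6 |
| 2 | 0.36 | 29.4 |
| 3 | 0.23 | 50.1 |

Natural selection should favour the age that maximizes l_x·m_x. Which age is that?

3

Expected offspring if breeding at age x = l_x × m_x:
  age 1: 0.58 × 16.6 = 9.628
  age 2: 0.36 × 29.4 = 10.584
  age 3: 0.23 × 50.1 = 11.523
Maximum at age 3 (11.523).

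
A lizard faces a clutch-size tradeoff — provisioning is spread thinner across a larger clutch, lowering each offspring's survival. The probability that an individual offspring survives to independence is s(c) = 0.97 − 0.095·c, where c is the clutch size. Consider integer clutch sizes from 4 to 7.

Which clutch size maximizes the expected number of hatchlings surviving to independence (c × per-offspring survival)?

5

Expected hatchlings surviving to independence = c × s(c):
  c=4: 4 × 0.590 = 2.360
  c=5: 5 × 0.495 = 2.475
  c=6: 6 × 0.400 = 2.400
  c=7: 7 × 0.305 = 2.135
Maximum at c = 5 (2.475 hatchlings surviving to independence).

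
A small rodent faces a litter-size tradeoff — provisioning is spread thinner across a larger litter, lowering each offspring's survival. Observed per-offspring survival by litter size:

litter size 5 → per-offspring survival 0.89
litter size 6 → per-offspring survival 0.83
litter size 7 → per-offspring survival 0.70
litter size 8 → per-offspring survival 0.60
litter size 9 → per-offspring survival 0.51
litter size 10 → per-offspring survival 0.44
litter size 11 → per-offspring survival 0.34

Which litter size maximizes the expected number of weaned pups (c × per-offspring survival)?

Expected weaned pups = c × s(c):
  c=5: 5 × 0.89 = 4.450
  c=6: 6 × 0.83 = 4.980
  c=7: 7 × 0.70 = 4.900
  c=8: 8 × 0.60 = 4.800
  c=9: 9 × 0.51 = 4.590
  c=10: 10 × 0.44 = 4.400
  c=11: 11 × 0.34 = 3.740
Maximum at c = 6 (4.980 weaned pups).

6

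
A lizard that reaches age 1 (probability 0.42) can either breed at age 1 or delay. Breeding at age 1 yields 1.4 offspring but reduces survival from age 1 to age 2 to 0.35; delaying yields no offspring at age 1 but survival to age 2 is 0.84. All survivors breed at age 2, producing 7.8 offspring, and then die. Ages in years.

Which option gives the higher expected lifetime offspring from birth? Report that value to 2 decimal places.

2.75

breed at age 1: R₀ = 0.42 × (1.4 + 0.35 × 7.8) = 0.42 × 4.1300 = 1.7346
delay to age 2: R₀ = 0.42 × (0.84 × 7.8) = 0.42 × 6.5520 = 2.7518
Higher: delay to age 2 (2.7518).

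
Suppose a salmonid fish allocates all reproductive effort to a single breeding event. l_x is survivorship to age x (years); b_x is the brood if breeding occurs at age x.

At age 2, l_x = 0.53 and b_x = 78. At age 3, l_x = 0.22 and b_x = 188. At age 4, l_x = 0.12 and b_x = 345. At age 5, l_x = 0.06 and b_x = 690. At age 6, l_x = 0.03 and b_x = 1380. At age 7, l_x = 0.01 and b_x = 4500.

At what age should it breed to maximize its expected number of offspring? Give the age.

Expected offspring if breeding at age x = l_x × b_x:
  age 2: 0.53 × 78 = 41.340
  age 3: 0.22 × 188 = 41.360
  age 4: 0.12 × 345 = 41.400
  age 5: 0.06 × 690 = 41.400
  age 6: 0.03 × 1380 = 41.400
  age 7: 0.01 × 4500 = 45.000
Maximum at age 7 (45.000).

7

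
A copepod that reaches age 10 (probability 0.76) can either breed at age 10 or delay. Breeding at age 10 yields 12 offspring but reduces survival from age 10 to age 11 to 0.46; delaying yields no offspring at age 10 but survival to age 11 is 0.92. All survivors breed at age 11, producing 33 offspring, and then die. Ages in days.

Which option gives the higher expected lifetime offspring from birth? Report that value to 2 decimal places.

breed at age 10: R₀ = 0.76 × (12 + 0.46 × 33) = 0.76 × 27.1800 = 20.6568
delay to age 11: R₀ = 0.76 × (0.92 × 33) = 0.76 × 30.3600 = 23.0736
Higher: delay to age 11 (23.0736).

23.07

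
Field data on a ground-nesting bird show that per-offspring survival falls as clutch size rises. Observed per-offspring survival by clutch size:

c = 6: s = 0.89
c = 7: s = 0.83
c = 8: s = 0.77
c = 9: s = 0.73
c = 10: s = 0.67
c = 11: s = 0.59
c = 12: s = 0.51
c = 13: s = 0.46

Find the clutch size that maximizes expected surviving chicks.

Expected surviving chicks = c × s(c):
  c=6: 6 × 0.89 = 5.340
  c=7: 7 × 0.83 = 5.810
  c=8: 8 × 0.77 = 6.160
  c=9: 9 × 0.73 = 6.570
  c=10: 10 × 0.67 = 6.700
  c=11: 11 × 0.59 = 6.490
  c=12: 12 × 0.51 = 6.120
  c=13: 13 × 0.46 = 5.980
Maximum at c = 10 (6.700 surviving chicks).

10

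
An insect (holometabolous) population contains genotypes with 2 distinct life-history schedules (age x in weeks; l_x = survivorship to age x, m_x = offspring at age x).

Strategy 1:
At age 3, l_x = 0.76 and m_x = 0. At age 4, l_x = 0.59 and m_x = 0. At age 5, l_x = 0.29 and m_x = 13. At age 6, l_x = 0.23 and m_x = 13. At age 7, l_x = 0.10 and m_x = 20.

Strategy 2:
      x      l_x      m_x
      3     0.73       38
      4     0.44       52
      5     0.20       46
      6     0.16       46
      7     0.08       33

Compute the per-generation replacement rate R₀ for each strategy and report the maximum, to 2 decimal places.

Strategy 1: R₀ = 0.76×0 + 0.59×0 + 0.29×13 + 0.23×13 + 0.10×20 = 8.7600
Strategy 2: R₀ = 0.73×38 + 0.44×52 + 0.20×46 + 0.16×46 + 0.08×33 = 69.8200
Highest R₀: strategy 2 with 69.8200.

69.82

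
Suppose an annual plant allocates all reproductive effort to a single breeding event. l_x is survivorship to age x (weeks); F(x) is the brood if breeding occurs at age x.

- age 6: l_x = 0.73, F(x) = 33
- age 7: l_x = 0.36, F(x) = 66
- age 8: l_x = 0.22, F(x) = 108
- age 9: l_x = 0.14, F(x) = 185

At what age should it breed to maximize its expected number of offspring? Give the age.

Expected offspring if breeding at age x = l_x × F(x):
  age 6: 0.73 × 33 = 24.090
  age 7: 0.36 × 66 = 23.760
  age 8: 0.22 × 108 = 23.760
  age 9: 0.14 × 185 = 25.900
Maximum at age 9 (25.900).

9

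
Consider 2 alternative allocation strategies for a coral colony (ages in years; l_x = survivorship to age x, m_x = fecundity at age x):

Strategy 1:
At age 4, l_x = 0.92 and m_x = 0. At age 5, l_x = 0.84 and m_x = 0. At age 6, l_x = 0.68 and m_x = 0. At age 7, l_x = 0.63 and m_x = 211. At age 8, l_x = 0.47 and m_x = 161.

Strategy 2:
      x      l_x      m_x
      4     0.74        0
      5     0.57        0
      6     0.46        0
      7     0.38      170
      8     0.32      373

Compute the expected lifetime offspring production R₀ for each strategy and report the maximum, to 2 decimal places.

208.60

Strategy 1: R₀ = 0.92×0 + 0.84×0 + 0.68×0 + 0.63×211 + 0.47×161 = 208.6000
Strategy 2: R₀ = 0.74×0 + 0.57×0 + 0.46×0 + 0.38×170 + 0.32×373 = 183.9600
Highest R₀: strategy 1 with 208.6000.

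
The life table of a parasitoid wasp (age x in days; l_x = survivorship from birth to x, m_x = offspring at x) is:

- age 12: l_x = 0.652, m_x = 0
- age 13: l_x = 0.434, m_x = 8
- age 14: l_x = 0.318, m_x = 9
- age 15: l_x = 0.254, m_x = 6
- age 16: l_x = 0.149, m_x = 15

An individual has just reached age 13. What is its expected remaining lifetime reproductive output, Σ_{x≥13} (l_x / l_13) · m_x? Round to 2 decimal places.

l_13 = 0.434. Conditional survival from age 13 to x is l_x / l_13.
  x=13: (0.434/0.434) × 8 = 8.0000
  x=14: (0.318/0.434) × 9 = 6.5945
  x=15: (0.254/0.434) × 6 = 3.5115
  x=16: (0.149/0.434) × 15 = 5.1498
Sum = 8.0000 + 6.5945 + 3.5115 + 5.1498 = 23.2558

23.26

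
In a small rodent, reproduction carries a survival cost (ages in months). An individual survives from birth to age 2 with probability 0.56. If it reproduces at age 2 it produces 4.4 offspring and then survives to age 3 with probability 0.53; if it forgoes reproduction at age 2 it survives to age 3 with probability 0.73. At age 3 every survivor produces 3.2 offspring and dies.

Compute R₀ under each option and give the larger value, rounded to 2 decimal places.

3.41

breed at age 2: R₀ = 0.56 × (4.4 + 0.53 × 3.2) = 0.56 × 6.0960 = 3.4138
delay to age 3: R₀ = 0.56 × (0.73 × 3.2) = 0.56 × 2.3360 = 1.3082
Higher: breed at age 2 (3.4138).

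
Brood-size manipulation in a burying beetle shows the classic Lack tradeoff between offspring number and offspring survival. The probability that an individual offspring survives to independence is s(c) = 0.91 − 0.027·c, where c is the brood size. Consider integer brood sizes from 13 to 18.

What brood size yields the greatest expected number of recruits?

17

Expected recruits = c × s(c):
  c=13: 13 × 0.559 = 7.267
  c=14: 14 × 0.532 = 7.448
  c=15: 15 × 0.505 = 7.575
  c=16: 16 × 0.478 = 7.648
  c=17: 17 × 0.451 = 7.667
  c=18: 18 × 0.424 = 7.632
Maximum at c = 17 (7.667 recruits).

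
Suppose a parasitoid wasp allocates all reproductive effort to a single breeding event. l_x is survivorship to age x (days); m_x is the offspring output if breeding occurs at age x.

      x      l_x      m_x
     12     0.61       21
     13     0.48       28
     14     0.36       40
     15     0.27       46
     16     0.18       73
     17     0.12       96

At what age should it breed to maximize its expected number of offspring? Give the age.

14

Expected offspring if breeding at age x = l_x × m_x:
  age 12: 0.61 × 21 = 12.810
  age 13: 0.48 × 28 = 13.440
  age 14: 0.36 × 40 = 14.400
  age 15: 0.27 × 46 = 12.420
  age 16: 0.18 × 73 = 13.140
  age 17: 0.12 × 96 = 11.520
Maximum at age 14 (14.400).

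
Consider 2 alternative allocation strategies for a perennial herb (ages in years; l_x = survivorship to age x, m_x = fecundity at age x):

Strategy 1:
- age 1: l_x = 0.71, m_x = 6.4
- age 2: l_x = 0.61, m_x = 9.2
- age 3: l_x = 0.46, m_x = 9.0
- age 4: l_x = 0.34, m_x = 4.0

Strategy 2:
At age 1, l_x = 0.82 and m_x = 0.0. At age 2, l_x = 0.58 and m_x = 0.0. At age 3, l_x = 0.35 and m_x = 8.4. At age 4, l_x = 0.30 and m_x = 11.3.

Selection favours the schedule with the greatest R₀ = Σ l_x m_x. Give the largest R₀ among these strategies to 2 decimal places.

15.66

Strategy 1: R₀ = 0.71×6.4 + 0.61×9.2 + 0.46×9.0 + 0.34×4.0 = 15.6560
Strategy 2: R₀ = 0.82×0.0 + 0.58×0.0 + 0.35×8.4 + 0.30×11.3 = 6.3300
Highest R₀: strategy 1 with 15.6560.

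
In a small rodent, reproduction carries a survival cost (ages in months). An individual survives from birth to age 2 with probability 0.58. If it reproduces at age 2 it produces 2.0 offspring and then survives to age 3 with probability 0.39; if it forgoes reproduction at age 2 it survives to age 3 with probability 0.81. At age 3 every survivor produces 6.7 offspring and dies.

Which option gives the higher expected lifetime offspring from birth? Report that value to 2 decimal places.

3.15

breed at age 2: R₀ = 0.58 × (2.0 + 0.39 × 6.7) = 0.58 × 4.6130 = 2.6755
delay to age 3: R₀ = 0.58 × (0.81 × 6.7) = 0.58 × 5.4270 = 3.1477
Higher: delay to age 3 (3.1477).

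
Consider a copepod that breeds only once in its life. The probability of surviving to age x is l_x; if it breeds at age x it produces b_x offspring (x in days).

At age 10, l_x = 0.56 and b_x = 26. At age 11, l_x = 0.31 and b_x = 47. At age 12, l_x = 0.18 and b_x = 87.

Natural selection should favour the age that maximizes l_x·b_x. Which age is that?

Expected offspring if breeding at age x = l_x × b_x:
  age 10: 0.56 × 26 = 14.560
  age 11: 0.31 × 47 = 14.570
  age 12: 0.18 × 87 = 15.660
Maximum at age 12 (15.660).

12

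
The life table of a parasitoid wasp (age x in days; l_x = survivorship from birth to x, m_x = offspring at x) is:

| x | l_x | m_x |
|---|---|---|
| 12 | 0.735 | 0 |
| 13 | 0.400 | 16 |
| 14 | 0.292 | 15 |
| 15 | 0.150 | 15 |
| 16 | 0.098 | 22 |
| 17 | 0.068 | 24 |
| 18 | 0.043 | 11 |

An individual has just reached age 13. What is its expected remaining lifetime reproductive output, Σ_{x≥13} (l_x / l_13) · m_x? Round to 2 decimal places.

43.23

l_13 = 0.400. Conditional survival from age 13 to x is l_x / l_13.
  x=13: (0.400/0.400) × 16 = 16.0000
  x=14: (0.292/0.400) × 15 = 10.9500
  x=15: (0.150/0.400) × 15 = 5.6250
  x=16: (0.098/0.400) × 22 = 5.3900
  x=17: (0.068/0.400) × 24 = 4.0800
  x=18: (0.043/0.400) × 11 = 1.1825
Sum = 16.0000 + 10.9500 + 5.6250 + 5.3900 + 4.0800 + 1.1825 = 43.2275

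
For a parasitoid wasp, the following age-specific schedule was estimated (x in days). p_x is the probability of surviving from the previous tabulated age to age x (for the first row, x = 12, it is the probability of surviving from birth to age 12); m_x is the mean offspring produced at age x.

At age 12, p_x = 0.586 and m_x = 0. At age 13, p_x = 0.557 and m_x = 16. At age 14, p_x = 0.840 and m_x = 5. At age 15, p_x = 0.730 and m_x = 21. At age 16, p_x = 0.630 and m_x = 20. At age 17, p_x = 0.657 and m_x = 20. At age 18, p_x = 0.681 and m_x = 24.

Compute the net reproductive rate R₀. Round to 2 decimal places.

Survivorship from birth: l_x = p_12·p_13·…·p_x.
  l_12 = 0.58600
  l_13 = 0.32640
  l_14 = 0.27418
  l_15 = 0.20015
  l_16 = 0.12609
  l_17 = 0.08284
  l_18 = 0.05642
R₀ = Σ l_x m_x:
  age 12: 0.58600 × 0 = 0.0000
  age 13: 0.32640 × 16 = 5.2224
  age 14: 0.27418 × 5 = 1.3709
  age 15: 0.20015 × 21 = 4.2031
  age 16: 0.12609 × 20 = 2.5218
  age 17: 0.08284 × 20 = 1.6568
  age 18: 0.05642 × 24 = 1.3541
R₀ = 0.0000 + 5.2224 + 1.3709 + 4.2031 + 2.5218 + 1.6568 + 1.3541 = 16.3291

16.33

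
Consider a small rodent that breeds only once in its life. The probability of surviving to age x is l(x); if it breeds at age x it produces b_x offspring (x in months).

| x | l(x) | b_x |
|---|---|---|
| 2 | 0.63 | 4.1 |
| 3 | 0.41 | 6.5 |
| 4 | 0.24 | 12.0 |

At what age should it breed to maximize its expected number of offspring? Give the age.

Expected offspring if breeding at age x = l(x) × b_x:
  age 2: 0.63 × 4.1 = 2.583
  age 3: 0.41 × 6.5 = 2.665
  age 4: 0.24 × 12.0 = 2.880
Maximum at age 4 (2.880).

4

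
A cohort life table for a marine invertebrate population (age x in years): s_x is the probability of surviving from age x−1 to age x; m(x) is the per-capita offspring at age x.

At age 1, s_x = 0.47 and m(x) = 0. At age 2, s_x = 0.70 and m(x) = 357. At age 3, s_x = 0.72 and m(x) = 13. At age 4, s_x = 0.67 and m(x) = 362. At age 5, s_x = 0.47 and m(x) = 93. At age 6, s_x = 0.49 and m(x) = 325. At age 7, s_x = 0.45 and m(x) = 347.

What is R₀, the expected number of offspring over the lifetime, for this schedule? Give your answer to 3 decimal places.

202.509

Survivorship from birth: l_x = s_1·s_2·…·s_x.
  l_1 = 0.47000
  l_2 = 0.32900
  l_3 = 0.23688
  l_4 = 0.15871
  l_5 = 0.07459
  l_6 = 0.03655
  l_7 = 0.01645
R₀ = Σ l_x m(x):
  age 1: 0.47000 × 0 = 0.0000
  age 2: 0.32900 × 357 = 117.4530
  age 3: 0.23688 × 13 = 3.0794
  age 4: 0.15871 × 362 = 57.4530
  age 5: 0.07459 × 93 = 6.9369
  age 6: 0.03655 × 325 = 11.8788
  age 7: 0.01645 × 347 = 5.7081
R₀ = 0.0000 + 117.4530 + 3.0794 + 57.4530 + 6.9369 + 11.8788 + 5.7081 = 202.5092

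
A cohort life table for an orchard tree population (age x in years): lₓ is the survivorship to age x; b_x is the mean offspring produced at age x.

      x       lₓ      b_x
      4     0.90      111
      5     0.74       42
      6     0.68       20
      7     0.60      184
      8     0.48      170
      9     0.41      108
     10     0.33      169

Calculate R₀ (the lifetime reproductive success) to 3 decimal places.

436.630

R₀ = Σ lₓ b_x:
  age 4: 0.90 × 111 = 99.9000
  age 5: 0.74 × 42 = 31.0800
  age 6: 0.68 × 20 = 13.6000
  age 7: 0.60 × 184 = 110.4000
  age 8: 0.48 × 170 = 81.6000
  age 9: 0.41 × 108 = 44.2800
  age 10: 0.33 × 169 = 55.7700
R₀ = 99.9000 + 31.0800 + 13.6000 + 110.4000 + 81.6000 + 44.2800 + 55.7700 = 436.6300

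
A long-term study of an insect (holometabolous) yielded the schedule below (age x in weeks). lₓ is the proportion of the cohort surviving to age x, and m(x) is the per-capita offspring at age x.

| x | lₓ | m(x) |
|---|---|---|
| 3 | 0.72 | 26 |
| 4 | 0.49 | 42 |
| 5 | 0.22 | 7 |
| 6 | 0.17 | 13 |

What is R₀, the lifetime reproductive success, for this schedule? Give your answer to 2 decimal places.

43.05

R₀ = Σ lₓ m(x):
  age 3: 0.72 × 26 = 18.7200
  age 4: 0.49 × 42 = 20.5800
  age 5: 0.22 × 7 = 1.5400
  age 6: 0.17 × 13 = 2.2100
R₀ = 18.7200 + 20.5800 + 1.5400 + 2.2100 = 43.0500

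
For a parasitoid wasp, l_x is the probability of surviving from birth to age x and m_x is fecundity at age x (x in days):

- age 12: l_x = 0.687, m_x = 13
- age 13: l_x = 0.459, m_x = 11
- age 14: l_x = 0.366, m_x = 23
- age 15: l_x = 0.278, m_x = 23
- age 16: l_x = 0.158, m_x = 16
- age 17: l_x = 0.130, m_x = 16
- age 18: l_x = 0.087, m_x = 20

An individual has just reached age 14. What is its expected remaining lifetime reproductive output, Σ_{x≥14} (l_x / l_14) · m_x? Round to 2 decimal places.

l_14 = 0.366. Conditional survival from age 14 to x is l_x / l_14.
  x=14: (0.366/0.366) × 23 = 23.0000
  x=15: (0.278/0.366) × 23 = 17.4699
  x=16: (0.158/0.366) × 16 = 6.9071
  x=17: (0.130/0.366) × 16 = 5.6831
  x=18: (0.087/0.366) × 20 = 4.7541
Sum = 23.0000 + 17.4699 + 6.9071 + 5.6831 + 4.7541 = 57.8142

57.81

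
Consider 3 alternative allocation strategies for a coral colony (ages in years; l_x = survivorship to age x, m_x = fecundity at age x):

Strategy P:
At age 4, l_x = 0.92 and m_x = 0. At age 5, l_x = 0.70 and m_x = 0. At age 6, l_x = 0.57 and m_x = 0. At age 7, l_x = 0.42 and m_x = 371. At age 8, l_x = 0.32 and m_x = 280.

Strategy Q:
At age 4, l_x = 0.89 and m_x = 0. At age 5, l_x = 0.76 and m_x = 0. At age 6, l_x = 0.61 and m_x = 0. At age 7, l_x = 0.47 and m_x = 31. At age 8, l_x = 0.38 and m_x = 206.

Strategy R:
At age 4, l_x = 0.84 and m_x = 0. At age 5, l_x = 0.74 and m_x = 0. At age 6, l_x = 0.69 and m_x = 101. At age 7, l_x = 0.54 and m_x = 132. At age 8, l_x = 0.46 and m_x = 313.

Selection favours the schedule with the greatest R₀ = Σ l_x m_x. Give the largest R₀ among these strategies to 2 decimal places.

Strategy P: R₀ = 0.92×0 + 0.70×0 + 0.57×0 + 0.42×371 + 0.32×280 = 245.4200
Strategy Q: R₀ = 0.89×0 + 0.76×0 + 0.61×0 + 0.47×31 + 0.38×206 = 92.8500
Strategy R: R₀ = 0.84×0 + 0.74×0 + 0.69×101 + 0.54×132 + 0.46×313 = 284.9500
Highest R₀: strategy R with 284.9500.

284.95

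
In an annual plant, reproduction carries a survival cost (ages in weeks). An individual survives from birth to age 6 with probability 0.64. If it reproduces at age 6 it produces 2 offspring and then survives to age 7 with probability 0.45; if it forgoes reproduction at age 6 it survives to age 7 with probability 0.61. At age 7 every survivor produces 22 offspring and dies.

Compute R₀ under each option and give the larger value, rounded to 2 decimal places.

breed at age 6: R₀ = 0.64 × (2 + 0.45 × 22) = 0.64 × 11.9000 = 7.6160
delay to age 7: R₀ = 0.64 × (0.61 × 22) = 0.64 × 13.4200 = 8.5888
Higher: delay to age 7 (8.5888).

8.59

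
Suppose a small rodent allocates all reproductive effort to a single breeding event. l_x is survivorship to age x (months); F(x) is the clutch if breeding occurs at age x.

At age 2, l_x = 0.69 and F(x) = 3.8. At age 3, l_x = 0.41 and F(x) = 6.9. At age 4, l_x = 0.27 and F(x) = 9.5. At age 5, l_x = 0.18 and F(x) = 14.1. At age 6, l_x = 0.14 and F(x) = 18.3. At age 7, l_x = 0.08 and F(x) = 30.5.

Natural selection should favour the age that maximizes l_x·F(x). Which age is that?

Expected offspring if breeding at age x = l_x × F(x):
  age 2: 0.69 × 3.8 = 2.622
  age 3: 0.41 × 6.9 = 2.829
  age 4: 0.27 × 9.5 = 2.565
  age 5: 0.18 × 14.1 = 2.538
  age 6: 0.14 × 18.3 = 2.562
  age 7: 0.08 × 30.5 = 2.440
Maximum at age 3 (2.829).

3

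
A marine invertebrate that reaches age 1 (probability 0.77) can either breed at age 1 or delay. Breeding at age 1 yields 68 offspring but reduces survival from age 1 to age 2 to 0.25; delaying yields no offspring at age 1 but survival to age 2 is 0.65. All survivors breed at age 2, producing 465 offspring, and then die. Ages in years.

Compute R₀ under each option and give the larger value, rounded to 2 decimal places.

232.73

breed at age 1: R₀ = 0.77 × (68 + 0.25 × 465) = 0.77 × 184.2500 = 141.8725
delay to age 2: R₀ = 0.77 × (0.65 × 465) = 0.77 × 302.2500 = 232.7325
Higher: delay to age 2 (232.7325).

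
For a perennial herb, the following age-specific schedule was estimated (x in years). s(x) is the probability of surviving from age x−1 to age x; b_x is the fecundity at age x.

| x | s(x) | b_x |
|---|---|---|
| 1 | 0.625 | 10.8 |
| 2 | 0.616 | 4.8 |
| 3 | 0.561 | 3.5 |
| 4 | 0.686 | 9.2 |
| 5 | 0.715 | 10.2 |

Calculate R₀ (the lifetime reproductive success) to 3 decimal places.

Survivorship from birth: l_x = s_1·s_2·…·s_x.
  l_1 = 0.62500
  l_2 = 0.38500
  l_3 = 0.21599
  l_4 = 0.14817
  l_5 = 0.10594
R₀ = Σ l_x b_x:
  age 1: 0.62500 × 10.8 = 6.7500
  age 2: 0.38500 × 4.8 = 1.8480
  age 3: 0.21599 × 3.5 = 0.7560
  age 4: 0.14817 × 9.2 = 1.3632
  age 5: 0.10594 × 10.2 = 1.0806
R₀ = 6.7500 + 1.8480 + 0.7560 + 1.3632 + 1.0806 = 11.7977

11.798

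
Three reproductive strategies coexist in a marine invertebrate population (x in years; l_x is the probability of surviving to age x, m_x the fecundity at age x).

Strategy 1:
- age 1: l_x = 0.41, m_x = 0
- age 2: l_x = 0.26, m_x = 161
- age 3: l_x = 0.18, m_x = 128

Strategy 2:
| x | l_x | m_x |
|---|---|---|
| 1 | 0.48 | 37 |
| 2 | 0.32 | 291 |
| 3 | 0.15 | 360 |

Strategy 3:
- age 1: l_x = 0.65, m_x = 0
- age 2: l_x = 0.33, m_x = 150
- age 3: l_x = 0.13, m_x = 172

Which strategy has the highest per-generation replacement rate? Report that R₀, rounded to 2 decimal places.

Strategy 1: R₀ = 0.41×0 + 0.26×161 + 0.18×128 = 64.9000
Strategy 2: R₀ = 0.48×37 + 0.32×291 + 0.15×360 = 164.8800
Strategy 3: R₀ = 0.65×0 + 0.33×150 + 0.13×172 = 71.8600
Highest R₀: strategy 2 with 164.8800.

164.88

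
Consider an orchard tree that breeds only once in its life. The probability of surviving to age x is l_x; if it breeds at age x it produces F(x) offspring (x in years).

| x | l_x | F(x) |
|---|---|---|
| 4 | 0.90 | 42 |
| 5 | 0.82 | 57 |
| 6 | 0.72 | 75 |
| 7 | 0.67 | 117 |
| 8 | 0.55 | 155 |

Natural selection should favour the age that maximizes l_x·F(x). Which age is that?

8

Expected offspring if breeding at age x = l_x × F(x):
  age 4: 0.90 × 42 = 37.800
  age 5: 0.82 × 57 = 46.740
  age 6: 0.72 × 75 = 54.000
  age 7: 0.67 × 117 = 78.390
  age 8: 0.55 × 155 = 85.250
Maximum at age 8 (85.250).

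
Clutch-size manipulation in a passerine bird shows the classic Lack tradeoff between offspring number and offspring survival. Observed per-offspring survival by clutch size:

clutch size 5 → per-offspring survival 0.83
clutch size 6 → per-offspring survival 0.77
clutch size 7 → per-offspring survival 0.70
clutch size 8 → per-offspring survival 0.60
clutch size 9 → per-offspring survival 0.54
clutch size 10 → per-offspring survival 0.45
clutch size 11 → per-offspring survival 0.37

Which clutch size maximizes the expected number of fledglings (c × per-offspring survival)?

Expected fledglings = c × s(c):
  c=5: 5 × 0.83 = 4.150
  c=6: 6 × 0.77 = 4.620
  c=7: 7 × 0.70 = 4.900
  c=8: 8 × 0.60 = 4.800
  c=9: 9 × 0.54 = 4.860
  c=10: 10 × 0.45 = 4.500
  c=11: 11 × 0.37 = 4.070
Maximum at c = 7 (4.900 fledglings).

7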